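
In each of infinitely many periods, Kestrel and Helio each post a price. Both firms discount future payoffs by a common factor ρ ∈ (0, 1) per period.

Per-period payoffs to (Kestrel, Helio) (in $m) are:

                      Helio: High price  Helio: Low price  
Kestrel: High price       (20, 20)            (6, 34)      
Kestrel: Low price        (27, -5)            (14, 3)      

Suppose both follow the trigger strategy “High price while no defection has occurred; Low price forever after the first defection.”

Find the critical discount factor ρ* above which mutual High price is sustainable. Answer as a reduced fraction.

7/13

Kestrel: cooperation gives 20 each period; deviation gives 27 once then 14 forever.
  20/(1−ρ) ≥ 27 + 14ρ/(1−ρ) ⇒ ρ ≥ 7/13.
Helio: cooperation gives 20 each period; deviation gives 34 once then 3 forever.
  ρ ≥ 14/31.
Both must hold, so the binding constraint is Kestrel's: ρ ≥ 7/13.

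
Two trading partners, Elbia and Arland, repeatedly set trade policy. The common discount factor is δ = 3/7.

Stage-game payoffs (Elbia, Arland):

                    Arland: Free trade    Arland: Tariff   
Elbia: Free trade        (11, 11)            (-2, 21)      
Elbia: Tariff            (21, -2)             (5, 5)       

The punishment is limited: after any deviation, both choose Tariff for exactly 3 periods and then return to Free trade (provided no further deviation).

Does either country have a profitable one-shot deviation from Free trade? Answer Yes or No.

Yes

A one-shot deviation gives 21 now, then 5 for 3 periods, then back to 11.
Gain from deviating: (21−11) today; loss: (11−5) in each of the next 3 periods.
No-deviation condition: (11−5)(δ+…+δ^3) ≥ 21−11, i.e. δ+…+δ^3 ≥ 5/3.
At δ = 3/7: δ+…+δ^3 = 0.6910 < 1.6667.
So cooperation is not sustainable.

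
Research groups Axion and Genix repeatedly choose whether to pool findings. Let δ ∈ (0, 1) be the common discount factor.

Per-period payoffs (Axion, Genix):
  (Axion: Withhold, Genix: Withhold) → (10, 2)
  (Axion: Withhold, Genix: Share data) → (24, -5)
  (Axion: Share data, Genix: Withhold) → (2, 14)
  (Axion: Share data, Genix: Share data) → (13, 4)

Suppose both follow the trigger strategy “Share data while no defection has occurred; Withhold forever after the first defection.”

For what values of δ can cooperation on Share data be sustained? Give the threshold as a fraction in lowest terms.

Axion: cooperation gives 13 each period; deviation gives 24 once then 10 forever.
  13/(1−δ) ≥ 24 + 10δ/(1−δ) ⇒ δ ≥ 11/14.
Genix: cooperation gives 4 each period; deviation gives 14 once then 2 forever.
  δ ≥ 10/12 = 5/6.
Both must hold, so the binding constraint is Genix's: δ ≥ 5/6.

5/6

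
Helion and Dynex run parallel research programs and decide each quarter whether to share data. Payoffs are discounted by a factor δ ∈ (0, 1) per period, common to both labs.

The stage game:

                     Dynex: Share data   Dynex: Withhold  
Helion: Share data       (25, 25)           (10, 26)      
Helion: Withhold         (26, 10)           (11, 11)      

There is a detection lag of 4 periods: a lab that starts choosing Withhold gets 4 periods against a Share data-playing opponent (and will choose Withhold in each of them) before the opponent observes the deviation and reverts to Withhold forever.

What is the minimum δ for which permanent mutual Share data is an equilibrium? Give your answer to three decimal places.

0.508

Deviating for the 4 undetected periods gains 26−25 = 1 per period over cooperation, then loses 25−11 = 14 per period forever once punishment starts.
Gain: 1(1 + δ + … + δ^3); loss: 14·δ^4/(1−δ).
No profitable deviation ⇔ 1(1−δ^4) ≤ 14·δ^4, i.e. δ^4 ≥ 1/(1+14) = 1/15.
Hence δ ≥ (1/15)^(1/4) ≈ 0.508.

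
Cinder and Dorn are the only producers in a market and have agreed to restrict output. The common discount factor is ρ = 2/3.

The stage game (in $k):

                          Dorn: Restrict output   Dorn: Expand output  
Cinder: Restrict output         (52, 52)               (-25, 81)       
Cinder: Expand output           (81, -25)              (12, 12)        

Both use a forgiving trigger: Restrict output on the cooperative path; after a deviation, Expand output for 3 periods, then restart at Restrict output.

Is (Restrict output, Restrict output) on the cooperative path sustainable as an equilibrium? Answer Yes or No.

Yes

Comparing payoff streams over the 4 periods until play realigns: cooperate → 52(1+ρ+…+ρ^3); deviate → 81 + 12(ρ+…+ρ^3).
Cooperation is sustained iff (52−12)(ρ+…+ρ^3) ≥ 81−52.
ρ+…+ρ^3 = 2/3·(1−(2/3)^3)/(1−2/3) = 1.4074, and (81−52)/(52−12) = 0.7250.
1.4074 ≥ 0.7250, so cooperation is sustainable.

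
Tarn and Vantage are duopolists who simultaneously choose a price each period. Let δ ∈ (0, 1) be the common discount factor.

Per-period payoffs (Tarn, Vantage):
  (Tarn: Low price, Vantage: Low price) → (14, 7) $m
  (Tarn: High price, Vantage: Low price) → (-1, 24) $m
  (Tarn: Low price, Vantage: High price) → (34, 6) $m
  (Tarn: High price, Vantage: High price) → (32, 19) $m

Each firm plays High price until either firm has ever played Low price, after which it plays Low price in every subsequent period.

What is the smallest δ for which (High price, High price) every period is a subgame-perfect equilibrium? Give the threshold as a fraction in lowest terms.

5/17

For Tarn: deviation gain 34−32 = 2, per-period punishment loss 32−14 = 18. IC gives δ ≥ 2/20 = 1/10.
For Vantage: gain 5, loss 12 per period, so δ ≥ 5/17.
The tighter constraint is Vantage's, so cooperation needs δ ≥ 5/17.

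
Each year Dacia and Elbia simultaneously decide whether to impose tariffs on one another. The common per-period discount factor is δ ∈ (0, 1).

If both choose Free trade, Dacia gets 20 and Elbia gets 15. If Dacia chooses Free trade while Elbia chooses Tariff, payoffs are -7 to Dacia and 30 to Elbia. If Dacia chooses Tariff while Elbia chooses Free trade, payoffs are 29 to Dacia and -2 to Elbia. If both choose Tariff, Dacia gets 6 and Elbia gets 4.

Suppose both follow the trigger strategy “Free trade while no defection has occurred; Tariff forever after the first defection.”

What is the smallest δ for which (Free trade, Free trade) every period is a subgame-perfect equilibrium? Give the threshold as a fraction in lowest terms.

15/26

Dacia's threshold: (29−20)/(29−6) = 9/23.
Elbia's threshold: (30−15)/(30−4) = 15/26.
9/23 < 15/26, so Elbia binds and δ* = 15/26.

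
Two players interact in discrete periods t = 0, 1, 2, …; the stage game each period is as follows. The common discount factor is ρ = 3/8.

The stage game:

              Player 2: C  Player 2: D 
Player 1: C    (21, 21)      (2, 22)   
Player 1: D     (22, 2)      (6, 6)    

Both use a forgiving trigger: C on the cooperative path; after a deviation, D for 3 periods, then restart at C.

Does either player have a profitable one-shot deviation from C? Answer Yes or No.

A one-shot deviation gives 22 now, then 6 for 3 periods, then back to 21.
Gain from deviating: (22−21) today; loss: (21−6) in each of the next 3 periods.
No-deviation condition: (21−6)(ρ+…+ρ^3) ≥ 22−21, i.e. ρ+…+ρ^3 ≥ 1/15.
At ρ = 3/8: ρ+…+ρ^3 = 0.5684 ≥ 0.0667.
So cooperation is sustainable.

No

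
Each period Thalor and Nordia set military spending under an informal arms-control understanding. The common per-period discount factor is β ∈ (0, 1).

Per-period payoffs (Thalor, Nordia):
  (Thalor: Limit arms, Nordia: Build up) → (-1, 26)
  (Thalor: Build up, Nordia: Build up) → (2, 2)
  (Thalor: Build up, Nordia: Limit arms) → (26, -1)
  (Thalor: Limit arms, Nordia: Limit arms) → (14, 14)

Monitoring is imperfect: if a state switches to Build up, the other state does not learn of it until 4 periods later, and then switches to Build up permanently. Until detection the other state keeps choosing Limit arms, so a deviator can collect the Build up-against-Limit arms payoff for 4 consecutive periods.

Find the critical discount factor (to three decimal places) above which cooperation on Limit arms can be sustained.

0.841

Deviating for the 4 undetected periods gains 26−14 = 12 per period over cooperation, then loses 14−2 = 12 per period forever once punishment starts.
Gain: 12(1 + β + … + β^3); loss: 12·β^4/(1−β).
No profitable deviation ⇔ 12(1−β^4) ≤ 12·β^4, i.e. β^4 ≥ 12/(12+12) = 1/2.
Hence β ≥ (1/2)^(1/4) ≈ 0.841.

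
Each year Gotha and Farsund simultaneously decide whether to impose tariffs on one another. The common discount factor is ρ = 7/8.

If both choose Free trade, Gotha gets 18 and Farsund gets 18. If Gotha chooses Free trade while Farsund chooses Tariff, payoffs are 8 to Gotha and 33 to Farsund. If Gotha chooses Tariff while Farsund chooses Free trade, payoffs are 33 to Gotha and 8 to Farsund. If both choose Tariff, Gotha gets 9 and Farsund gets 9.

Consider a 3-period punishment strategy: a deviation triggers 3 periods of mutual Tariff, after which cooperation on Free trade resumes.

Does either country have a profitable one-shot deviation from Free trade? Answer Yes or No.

Comparing payoff streams over the 4 periods until play realigns: cooperate → 18(1+ρ+…+ρ^3); deviate → 33 + 9(ρ+…+ρ^3).
Cooperation is sustained iff (18−9)(ρ+…+ρ^3) ≥ 33−18.
ρ+…+ρ^3 = 7/8·(1−(7/8)^3)/(1−7/8) = 2.3105, and (33−18)/(18−9) = 1.6667.
2.3105 ≥ 1.6667, so cooperation is sustainable.

No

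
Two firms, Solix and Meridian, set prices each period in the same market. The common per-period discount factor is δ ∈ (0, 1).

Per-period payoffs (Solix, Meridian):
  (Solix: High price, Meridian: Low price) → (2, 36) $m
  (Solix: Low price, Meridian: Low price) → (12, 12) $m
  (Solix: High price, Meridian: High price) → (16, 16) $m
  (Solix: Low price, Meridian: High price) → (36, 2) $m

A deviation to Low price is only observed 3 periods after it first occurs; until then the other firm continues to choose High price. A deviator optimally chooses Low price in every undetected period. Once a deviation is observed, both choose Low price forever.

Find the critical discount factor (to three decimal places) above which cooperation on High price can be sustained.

0.941

A deviator earns 36 for 3 periods, then 12 forever; cooperating earns 16 forever. Multiplying the IC by (1−δ):
16 ≥ 36(1−δ^3) + 12δ^3, so 24·δ^3 ≥ 20 and δ^3 ≥ 5/6.
δ ≥ (5/6)^(1/3) ≈ 0.941.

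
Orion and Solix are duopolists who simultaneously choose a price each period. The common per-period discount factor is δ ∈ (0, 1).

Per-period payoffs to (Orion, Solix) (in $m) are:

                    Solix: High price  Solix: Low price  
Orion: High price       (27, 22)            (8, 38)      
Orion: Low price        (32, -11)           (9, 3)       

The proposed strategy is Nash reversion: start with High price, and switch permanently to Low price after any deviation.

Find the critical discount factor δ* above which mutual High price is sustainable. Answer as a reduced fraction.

Orion's threshold: (32−27)/(32−9) = 5/23.
Solix's threshold: (38−22)/(38−3) = 16/35.
5/23 < 16/35, so Solix binds and δ* = 16/35.

16/35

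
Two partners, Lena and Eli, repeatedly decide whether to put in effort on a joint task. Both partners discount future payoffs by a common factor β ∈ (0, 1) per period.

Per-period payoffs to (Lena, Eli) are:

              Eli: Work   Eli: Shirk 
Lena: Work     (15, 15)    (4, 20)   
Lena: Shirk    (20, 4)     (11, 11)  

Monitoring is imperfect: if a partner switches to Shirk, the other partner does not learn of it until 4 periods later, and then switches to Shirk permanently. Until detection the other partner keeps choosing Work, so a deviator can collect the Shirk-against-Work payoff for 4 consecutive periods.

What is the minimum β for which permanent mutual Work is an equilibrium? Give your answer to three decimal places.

The best deviation is to choose Shirk for all 4 undetected periods, earning 20 each, then 11 forever once detected.
Deviation value: 20(1−β^4)/(1−β) + 11β^4/(1−β); cooperation value: 15/(1−β).
IC: 15 ≥ 20(1−β^4) + 11β^4 = 20 − 9β^4.
So β^4 ≥ 5/9, giving β ≥ (5/9)^(1/4) ≈ 0.863.

0.863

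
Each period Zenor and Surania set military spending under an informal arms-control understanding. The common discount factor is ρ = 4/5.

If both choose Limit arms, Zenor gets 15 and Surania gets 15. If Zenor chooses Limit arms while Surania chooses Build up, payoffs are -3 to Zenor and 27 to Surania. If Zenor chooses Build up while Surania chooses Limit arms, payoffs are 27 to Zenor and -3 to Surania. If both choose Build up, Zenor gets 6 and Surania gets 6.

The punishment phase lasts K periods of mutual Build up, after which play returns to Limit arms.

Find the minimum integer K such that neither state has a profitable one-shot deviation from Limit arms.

2

Need Σ_{k=1}^{K} ρ^k ≥ (27−15)/(15−6) = 1.3333 at ρ = 4/5.
At K = 1 the sum is 0.8000 < 1.3333; at K = 2 it is 1.4400 ≥ 1.3333.
So the minimum punishment length is K = 2.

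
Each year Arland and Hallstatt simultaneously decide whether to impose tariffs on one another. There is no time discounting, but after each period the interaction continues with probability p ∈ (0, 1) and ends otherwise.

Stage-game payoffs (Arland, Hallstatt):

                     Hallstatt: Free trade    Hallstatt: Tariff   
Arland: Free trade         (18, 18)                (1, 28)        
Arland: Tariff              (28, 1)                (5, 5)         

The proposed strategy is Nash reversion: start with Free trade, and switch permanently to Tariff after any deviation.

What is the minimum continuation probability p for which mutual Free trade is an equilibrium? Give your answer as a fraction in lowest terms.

Expected cooperation value is 18 + p·18 + p²·18 + … = 18/(1−p); deviation gives 28 + p·5/(1−p).
18 ≥ 28(1−p) + 5p ⇒ 23p ≥ 10 ⇒ p ≥ 10/23.

10/23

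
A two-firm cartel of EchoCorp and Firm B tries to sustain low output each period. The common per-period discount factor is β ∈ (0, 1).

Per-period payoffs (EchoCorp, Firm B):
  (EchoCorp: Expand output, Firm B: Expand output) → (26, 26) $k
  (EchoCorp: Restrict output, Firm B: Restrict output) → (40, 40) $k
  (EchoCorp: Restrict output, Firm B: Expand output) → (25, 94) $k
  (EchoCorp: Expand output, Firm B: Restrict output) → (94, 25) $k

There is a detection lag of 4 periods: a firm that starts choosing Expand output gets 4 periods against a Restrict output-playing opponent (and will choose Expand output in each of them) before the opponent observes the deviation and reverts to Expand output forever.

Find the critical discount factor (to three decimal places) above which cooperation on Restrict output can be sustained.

Deviating for the 4 undetected periods gains 94−40 = 54 per period over cooperation, then loses 40−26 = 14 per period forever once punishment starts.
Gain: 54(1 + β + … + β^3); loss: 14·β^4/(1−β).
No profitable deviation ⇔ 54(1−β^4) ≤ 14·β^4, i.e. β^4 ≥ 54/(54+14) = 27/34.
Hence β ≥ (27/34)^(1/4) ≈ 0.944.

0.944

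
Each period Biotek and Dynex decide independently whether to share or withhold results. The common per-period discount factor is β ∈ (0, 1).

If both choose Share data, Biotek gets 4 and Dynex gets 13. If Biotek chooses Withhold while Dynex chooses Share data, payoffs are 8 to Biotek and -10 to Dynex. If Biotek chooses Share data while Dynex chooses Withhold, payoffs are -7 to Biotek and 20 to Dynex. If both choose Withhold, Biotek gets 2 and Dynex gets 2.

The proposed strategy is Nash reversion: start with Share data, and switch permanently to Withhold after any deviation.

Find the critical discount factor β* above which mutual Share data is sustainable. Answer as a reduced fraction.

2/3

Biotek's threshold: (8−4)/(8−2) = 2/3.
Dynex's threshold: (20−13)/(20−2) = 7/18.
2/3 > 7/18, so Biotek binds and β* = 2/3.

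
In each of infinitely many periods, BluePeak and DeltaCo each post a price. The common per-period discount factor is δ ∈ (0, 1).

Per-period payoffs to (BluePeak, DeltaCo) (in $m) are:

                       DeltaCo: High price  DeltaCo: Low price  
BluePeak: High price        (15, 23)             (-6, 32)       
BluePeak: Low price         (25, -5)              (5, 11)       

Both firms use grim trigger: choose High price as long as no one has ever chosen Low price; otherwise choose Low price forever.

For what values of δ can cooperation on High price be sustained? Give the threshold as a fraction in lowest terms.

For BluePeak: deviation gain 25−15 = 10, per-period punishment loss 15−5 = 10. IC gives δ ≥ 10/20 = 1/2.
For DeltaCo: gain 9, loss 12 per period, so δ ≥ 9/21 = 3/7.
The tighter constraint is BluePeak's, so cooperation needs δ ≥ 1/2.

1/2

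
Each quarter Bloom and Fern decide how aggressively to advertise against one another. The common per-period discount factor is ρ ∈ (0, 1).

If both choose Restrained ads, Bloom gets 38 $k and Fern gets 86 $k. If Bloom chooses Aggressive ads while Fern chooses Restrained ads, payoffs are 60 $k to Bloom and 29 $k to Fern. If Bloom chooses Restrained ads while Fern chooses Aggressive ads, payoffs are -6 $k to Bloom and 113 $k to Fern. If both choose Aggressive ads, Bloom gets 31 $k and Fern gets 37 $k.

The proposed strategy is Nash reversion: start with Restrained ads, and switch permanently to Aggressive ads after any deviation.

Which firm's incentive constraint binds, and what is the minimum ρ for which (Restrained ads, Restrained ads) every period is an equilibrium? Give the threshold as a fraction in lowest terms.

Bloom; ρ ≥ 22/29

For Bloom: deviation gain 60−38 = 22, per-period punishment loss 38−31 = 7. IC gives ρ ≥ 22/29.
For Fern: gain 27, loss 49 per period, so ρ ≥ 27/76.
The tighter constraint is Bloom's, so cooperation needs ρ ≥ 22/29.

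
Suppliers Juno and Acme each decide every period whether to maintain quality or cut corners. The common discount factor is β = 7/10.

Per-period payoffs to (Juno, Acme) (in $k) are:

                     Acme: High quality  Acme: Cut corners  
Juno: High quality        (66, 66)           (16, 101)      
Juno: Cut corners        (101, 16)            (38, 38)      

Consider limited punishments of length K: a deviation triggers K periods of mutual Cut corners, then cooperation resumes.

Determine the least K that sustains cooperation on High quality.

No profitable deviation requires (66−38)(β+…+β^K) ≥ 101−66, i.e. β+…+β^K ≥ 5/4 ≈ 1.2500.
With β = 7/10, the partial sums are K=1: 0.7000, K=2: 1.1900, K=3: 1.5330.
K = 3 is the first length at which the sum reaches 1.2500.

3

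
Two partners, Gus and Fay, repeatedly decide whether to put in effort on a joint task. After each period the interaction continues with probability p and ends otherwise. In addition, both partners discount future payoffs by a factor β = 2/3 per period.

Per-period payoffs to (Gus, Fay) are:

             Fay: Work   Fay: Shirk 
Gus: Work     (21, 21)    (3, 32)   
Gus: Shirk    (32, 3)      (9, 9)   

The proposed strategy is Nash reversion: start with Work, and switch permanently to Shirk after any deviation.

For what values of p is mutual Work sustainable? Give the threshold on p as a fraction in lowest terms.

33/46

With continuation probability p and discount β, the effective per-period discount factor is βp.
Grim-trigger IC: βp ≥ (32−21)/(32−9) = 11/23.
So p ≥ (11/23)/(2/3) = 33/46.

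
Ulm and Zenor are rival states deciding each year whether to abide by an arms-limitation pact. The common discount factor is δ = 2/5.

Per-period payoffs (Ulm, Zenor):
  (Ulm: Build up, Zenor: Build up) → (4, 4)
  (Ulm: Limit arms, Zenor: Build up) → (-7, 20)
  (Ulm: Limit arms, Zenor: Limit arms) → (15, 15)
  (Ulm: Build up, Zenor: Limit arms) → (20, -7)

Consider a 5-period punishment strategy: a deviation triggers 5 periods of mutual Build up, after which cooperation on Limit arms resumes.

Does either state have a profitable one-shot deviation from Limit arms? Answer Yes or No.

Comparing payoff streams over the 6 periods until play realigns: cooperate → 15(1+δ+…+δ^5); deviate → 20 + 4(δ+…+δ^5).
Cooperation is sustained iff (15−4)(δ+…+δ^5) ≥ 20−15.
δ+…+δ^5 = 2/5·(1−(2/5)^5)/(1−2/5) = 0.6598, and (20−15)/(15−4) = 0.4545.
0.6598 ≥ 0.4545, so cooperation is sustainable.

No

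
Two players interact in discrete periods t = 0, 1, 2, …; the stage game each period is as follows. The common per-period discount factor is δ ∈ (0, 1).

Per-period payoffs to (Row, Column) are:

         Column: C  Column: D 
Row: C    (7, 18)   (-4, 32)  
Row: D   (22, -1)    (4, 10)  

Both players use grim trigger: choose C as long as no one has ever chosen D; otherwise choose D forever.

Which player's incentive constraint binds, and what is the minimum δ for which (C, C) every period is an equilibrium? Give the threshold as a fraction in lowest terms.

Row; δ ≥ 5/6

Row: cooperation gives 7 each period; deviation gives 22 once then 4 forever.
  7/(1−δ) ≥ 22 + 4δ/(1−δ) ⇒ δ ≥ 15/18 = 5/6.
Column: cooperation gives 18 each period; deviation gives 32 once then 10 forever.
  δ ≥ 14/22 = 7/11.
Both must hold, so the binding constraint is Row's: δ ≥ 5/6.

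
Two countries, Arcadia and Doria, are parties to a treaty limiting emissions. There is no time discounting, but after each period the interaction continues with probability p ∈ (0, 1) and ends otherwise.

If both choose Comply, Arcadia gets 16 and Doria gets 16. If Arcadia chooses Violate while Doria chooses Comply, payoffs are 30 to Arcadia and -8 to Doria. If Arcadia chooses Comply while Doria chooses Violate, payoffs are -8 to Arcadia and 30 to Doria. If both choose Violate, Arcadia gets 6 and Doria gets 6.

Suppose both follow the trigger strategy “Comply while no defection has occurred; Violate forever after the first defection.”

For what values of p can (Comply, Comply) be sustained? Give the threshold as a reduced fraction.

7/12

With no time discounting, the continuation probability p plays the role of the discount factor.
Grim-trigger IC: 16/(1−p) ≥ 30 + 6p/(1−p) ⇒ p ≥ (30−16)/(30−6) = 7/12.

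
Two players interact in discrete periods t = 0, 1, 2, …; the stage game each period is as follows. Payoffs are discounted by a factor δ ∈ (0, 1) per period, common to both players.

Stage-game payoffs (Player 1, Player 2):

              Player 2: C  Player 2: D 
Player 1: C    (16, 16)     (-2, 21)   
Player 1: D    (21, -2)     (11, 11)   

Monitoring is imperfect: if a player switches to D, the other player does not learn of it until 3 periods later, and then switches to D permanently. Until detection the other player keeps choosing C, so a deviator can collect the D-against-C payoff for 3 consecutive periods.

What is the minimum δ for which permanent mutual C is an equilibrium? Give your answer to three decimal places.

A deviator earns 21 for 3 periods, then 11 forever; cooperating earns 16 forever. Multiplying the IC by (1−δ):
16 ≥ 21(1−δ^3) + 11δ^3, so 10·δ^3 ≥ 5 and δ^3 ≥ 1/2.
δ ≥ (1/2)^(1/3) ≈ 0.794.

0.794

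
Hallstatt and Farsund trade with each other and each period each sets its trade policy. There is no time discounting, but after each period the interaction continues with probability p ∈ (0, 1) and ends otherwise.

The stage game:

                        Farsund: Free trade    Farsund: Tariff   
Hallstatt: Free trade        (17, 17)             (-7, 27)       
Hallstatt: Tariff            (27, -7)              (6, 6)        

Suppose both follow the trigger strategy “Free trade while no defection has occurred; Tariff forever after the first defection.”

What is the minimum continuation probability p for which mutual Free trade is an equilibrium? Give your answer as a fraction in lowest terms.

10/21

With no time discounting, the continuation probability p plays the role of the discount factor.
Grim-trigger IC: 17/(1−p) ≥ 27 + 6p/(1−p) ⇒ p ≥ (27−17)/(27−6) = 10/21.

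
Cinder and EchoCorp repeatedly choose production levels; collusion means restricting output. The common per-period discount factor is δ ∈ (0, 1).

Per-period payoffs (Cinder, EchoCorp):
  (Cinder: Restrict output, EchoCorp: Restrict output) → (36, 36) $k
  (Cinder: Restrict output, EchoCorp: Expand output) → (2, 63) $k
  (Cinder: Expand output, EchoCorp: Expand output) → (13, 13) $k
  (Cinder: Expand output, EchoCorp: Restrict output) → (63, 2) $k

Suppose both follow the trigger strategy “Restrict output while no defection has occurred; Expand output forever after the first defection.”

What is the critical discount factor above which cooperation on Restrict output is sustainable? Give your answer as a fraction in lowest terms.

27/50

36/(1−δ) ≥ 63 + 13δ/(1−δ)
36 ≥ 63 − 50δ
δ ≥ 27/50.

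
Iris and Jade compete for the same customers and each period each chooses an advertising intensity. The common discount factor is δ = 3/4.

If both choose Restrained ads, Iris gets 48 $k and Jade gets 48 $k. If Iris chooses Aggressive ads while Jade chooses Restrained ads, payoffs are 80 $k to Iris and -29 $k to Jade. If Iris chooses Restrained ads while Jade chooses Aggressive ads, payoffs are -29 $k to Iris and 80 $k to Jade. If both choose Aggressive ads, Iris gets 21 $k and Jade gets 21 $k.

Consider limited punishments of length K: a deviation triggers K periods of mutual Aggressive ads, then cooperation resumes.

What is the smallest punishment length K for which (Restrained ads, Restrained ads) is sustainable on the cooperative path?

IC: δ(1−δ^K)/(1−δ) ≥ (80−48)/(48−21) = 32/27.
With δ = 3/4: need 1 − δ^K ≥ 32/27·(1−3/4)/(3/4), i.e. δ^K ≤ 0.6049.
Since (3/4)^1 = 0.7500 and (3/4)^2 = 0.5625, the smallest such K is 2.

2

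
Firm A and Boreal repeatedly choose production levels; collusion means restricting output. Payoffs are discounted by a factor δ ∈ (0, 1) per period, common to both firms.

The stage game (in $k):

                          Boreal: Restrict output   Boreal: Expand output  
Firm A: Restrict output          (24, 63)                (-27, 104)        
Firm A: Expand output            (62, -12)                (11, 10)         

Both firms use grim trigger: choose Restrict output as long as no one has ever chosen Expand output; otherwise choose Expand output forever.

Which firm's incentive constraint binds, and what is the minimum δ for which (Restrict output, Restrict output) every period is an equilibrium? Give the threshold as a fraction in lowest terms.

For Firm A: deviation gain 62−24 = 38, per-period punishment loss 24−11 = 13. IC gives δ ≥ 38/51.
For Boreal: gain 41, loss 53 per period, so δ ≥ 41/94.
The tighter constraint is Firm A's, so cooperation needs δ ≥ 38/51.

Firm A; δ ≥ 38/51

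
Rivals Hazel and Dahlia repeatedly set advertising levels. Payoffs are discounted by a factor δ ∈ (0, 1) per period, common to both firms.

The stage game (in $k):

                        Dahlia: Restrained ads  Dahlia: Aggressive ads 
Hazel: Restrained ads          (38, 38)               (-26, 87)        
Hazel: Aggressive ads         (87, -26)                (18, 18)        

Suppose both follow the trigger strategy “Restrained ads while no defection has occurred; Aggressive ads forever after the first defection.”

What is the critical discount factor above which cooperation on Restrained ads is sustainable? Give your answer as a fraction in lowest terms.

Under grim trigger the critical discount factor is (T−C)/(T−P) with T = 87, C = 38, P = 18.
δ* = (87−38)/(87−18) = 49/69.

49/69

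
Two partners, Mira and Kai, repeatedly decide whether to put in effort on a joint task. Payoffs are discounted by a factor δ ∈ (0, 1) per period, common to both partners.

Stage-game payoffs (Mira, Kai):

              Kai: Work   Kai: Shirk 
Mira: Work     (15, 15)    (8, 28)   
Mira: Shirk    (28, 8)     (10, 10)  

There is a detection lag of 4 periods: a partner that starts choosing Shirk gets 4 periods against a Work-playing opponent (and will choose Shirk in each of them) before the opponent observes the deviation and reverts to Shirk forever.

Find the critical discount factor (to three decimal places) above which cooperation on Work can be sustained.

0.922

The best deviation is to choose Shirk for all 4 undetected periods, earning 28 each, then 10 forever once detected.
Deviation value: 28(1−δ^4)/(1−δ) + 10δ^4/(1−δ); cooperation value: 15/(1−δ).
IC: 15 ≥ 28(1−δ^4) + 10δ^4 = 28 − 18δ^4.
So δ^4 ≥ 13/18, giving δ ≥ (13/18)^(1/4) ≈ 0.922.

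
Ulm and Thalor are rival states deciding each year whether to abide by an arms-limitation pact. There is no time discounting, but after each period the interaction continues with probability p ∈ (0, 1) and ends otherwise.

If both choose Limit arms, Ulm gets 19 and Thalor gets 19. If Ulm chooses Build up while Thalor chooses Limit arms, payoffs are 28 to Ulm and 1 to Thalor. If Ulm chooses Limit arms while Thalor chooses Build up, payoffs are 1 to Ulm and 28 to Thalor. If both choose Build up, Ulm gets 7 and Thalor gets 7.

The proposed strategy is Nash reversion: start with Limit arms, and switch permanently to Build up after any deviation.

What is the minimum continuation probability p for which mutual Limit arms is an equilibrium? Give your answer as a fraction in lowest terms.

With no time discounting, the continuation probability p plays the role of the discount factor.
Grim-trigger IC: 19/(1−p) ≥ 28 + 7p/(1−p) ⇒ p ≥ (28−19)/(28−7) = 3/7.

3/7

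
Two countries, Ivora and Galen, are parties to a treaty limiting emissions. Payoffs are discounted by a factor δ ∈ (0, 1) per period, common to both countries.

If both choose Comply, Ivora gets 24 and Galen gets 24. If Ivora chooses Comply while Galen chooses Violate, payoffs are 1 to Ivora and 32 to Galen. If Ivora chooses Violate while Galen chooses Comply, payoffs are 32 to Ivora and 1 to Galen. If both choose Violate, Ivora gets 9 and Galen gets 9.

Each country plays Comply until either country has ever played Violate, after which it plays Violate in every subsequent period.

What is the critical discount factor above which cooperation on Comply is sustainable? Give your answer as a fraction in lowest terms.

24/(1−δ) ≥ 32 + 9δ/(1−δ)
24 ≥ 32 − 23δ
δ ≥ 8/23.

8/23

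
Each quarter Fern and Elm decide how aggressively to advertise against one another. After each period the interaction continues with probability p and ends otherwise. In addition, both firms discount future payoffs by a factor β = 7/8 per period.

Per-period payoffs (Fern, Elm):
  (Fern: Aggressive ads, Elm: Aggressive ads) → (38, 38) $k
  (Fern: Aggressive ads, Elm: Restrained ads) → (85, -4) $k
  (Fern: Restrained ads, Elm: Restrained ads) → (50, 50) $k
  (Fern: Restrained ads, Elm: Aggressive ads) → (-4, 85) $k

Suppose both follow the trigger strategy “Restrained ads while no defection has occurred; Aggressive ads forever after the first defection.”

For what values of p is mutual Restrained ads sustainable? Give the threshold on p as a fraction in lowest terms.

40/47

Expected continuation weight on next period's payoff is β·p = 7/8·p, which plays the role of the discount factor.
Cooperation requires 7/8·p ≥ (85−50)/(85−38) = 35/47, hence p ≥ 40/47.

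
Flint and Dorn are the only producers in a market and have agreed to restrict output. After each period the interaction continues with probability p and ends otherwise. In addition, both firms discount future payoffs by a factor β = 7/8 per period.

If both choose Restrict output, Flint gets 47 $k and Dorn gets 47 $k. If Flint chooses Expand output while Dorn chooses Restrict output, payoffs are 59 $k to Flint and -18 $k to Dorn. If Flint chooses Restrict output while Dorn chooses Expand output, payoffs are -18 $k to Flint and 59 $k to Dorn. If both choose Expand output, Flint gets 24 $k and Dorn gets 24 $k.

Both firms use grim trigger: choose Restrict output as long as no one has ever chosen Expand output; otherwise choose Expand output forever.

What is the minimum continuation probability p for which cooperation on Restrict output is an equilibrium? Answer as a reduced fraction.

With continuation probability p and discount β, the effective per-period discount factor is βp.
Grim-trigger IC: βp ≥ (59−47)/(59−24) = 12/35.
So p ≥ (12/35)/(7/8) = 96/245.

96/245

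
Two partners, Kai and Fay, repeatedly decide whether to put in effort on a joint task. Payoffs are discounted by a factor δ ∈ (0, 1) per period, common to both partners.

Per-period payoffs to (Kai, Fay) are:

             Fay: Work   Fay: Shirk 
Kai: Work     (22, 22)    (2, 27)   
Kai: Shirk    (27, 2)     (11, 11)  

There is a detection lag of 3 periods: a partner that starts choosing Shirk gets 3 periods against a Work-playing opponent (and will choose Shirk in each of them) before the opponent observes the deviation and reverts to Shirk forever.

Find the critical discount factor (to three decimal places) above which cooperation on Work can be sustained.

Deviating for the 3 undetected periods gains 27−22 = 5 per period over cooperation, then loses 22−11 = 11 per period forever once punishment starts.
Gain: 5(1 + δ + … + δ^2); loss: 11·δ^3/(1−δ).
No profitable deviation ⇔ 5(1−δ^3) ≤ 11·δ^3, i.e. δ^3 ≥ 5/(5+11) = 5/16.
Hence δ ≥ (5/16)^(1/3) ≈ 0.679.

0.679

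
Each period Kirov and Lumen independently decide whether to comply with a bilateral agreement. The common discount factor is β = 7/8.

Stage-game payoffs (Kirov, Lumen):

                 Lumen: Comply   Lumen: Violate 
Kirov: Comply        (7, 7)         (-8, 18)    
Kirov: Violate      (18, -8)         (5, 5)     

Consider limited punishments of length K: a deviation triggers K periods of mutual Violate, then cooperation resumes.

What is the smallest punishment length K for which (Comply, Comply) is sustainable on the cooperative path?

12

No profitable deviation requires (7−5)(β+…+β^K) ≥ 18−7, i.e. β+…+β^K ≥ 11/2 ≈ 5.5000.
With β = 7/8, the partial sums are K=1: 0.8750, K=2: 1.6406, …, K=10: 5.1585, K=11: 5.3887, K=12: 5.5901.
K = 12 is the first length at which the sum reaches 5.5000.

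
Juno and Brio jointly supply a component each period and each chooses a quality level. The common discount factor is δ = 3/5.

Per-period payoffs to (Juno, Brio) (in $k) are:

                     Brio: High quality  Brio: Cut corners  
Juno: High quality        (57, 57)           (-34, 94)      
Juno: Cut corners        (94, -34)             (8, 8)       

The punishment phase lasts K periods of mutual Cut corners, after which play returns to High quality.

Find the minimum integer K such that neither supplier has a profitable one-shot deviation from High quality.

2

No profitable deviation requires (57−8)(δ+…+δ^K) ≥ 94−57, i.e. δ+…+δ^K ≥ 37/49 ≈ 0.7551.
With δ = 3/5, the partial sums are K=1: 0.6000, K=2: 0.9600.
K = 2 is the first length at which the sum reaches 0.7551.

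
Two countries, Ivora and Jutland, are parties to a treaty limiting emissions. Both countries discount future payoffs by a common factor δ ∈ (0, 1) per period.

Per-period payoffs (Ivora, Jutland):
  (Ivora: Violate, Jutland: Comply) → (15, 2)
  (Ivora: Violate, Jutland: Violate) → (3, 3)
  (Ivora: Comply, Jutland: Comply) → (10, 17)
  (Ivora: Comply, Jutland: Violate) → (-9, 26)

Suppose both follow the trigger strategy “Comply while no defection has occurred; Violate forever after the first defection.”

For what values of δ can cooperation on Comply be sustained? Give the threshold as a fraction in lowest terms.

5/12

For Ivora: deviation gain 15−10 = 5, per-period punishment loss 10−3 = 7. IC gives δ ≥ 5/12.
For Jutland: gain 9, loss 14 per period, so δ ≥ 9/23.
The tighter constraint is Ivora's, so cooperation needs δ ≥ 5/12.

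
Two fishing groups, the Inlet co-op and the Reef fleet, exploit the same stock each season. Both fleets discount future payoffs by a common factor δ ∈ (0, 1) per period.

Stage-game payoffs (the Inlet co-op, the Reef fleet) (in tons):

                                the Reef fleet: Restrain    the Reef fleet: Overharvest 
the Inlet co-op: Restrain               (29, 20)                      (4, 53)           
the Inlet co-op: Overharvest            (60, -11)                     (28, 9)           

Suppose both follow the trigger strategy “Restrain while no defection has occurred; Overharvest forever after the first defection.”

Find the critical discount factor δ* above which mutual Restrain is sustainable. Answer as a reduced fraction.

31/32

the Inlet co-op's threshold: (60−29)/(60−28) = 31/32.
the Reef fleet's threshold: (53−20)/(53−9) = 3/4.
31/32 > 3/4, so the Inlet co-op binds and δ* = 31/32.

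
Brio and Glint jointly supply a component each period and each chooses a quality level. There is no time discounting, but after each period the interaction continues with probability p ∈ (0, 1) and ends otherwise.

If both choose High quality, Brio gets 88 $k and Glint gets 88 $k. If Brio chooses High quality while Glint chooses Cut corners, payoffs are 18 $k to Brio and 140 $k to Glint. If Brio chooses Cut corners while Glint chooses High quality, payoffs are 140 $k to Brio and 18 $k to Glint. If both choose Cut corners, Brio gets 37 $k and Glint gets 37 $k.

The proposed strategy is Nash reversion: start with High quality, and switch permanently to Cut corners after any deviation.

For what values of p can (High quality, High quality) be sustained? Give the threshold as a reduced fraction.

52/103

Expected cooperation value is 88 + p·88 + p²·88 + … = 88/(1−p); deviation gives 140 + p·37/(1−p).
88 ≥ 140(1−p) + 37p ⇒ 103p ≥ 52 ⇒ p ≥ 52/103.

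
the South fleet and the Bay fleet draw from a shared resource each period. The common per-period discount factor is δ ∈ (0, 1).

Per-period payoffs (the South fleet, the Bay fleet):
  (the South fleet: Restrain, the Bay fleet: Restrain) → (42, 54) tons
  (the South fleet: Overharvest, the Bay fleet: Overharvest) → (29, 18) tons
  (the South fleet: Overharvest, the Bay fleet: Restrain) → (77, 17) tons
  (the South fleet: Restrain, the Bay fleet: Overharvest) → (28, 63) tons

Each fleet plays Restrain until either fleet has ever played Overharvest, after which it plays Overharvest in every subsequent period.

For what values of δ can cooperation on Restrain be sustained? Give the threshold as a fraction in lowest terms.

35/48

the South fleet: cooperation gives 42 each period; deviation gives 77 once then 29 forever.
  42/(1−δ) ≥ 77 + 29δ/(1−δ) ⇒ δ ≥ 35/48.
the Bay fleet: cooperation gives 54 each period; deviation gives 63 once then 18 forever.
  δ ≥ 9/45 = 1/5.
Both must hold, so the binding constraint is the South fleet's: δ ≥ 35/48.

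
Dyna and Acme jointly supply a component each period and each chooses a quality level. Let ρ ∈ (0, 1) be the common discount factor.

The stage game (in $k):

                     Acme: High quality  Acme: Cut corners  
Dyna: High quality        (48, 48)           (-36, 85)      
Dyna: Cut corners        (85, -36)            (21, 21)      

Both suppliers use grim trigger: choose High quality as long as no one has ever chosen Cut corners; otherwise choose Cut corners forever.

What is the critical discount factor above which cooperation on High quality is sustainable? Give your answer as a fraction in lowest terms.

37/64

48/(1−ρ) ≥ 85 + 21ρ/(1−ρ)
48 ≥ 85 − 64ρ
ρ ≥ 37/64.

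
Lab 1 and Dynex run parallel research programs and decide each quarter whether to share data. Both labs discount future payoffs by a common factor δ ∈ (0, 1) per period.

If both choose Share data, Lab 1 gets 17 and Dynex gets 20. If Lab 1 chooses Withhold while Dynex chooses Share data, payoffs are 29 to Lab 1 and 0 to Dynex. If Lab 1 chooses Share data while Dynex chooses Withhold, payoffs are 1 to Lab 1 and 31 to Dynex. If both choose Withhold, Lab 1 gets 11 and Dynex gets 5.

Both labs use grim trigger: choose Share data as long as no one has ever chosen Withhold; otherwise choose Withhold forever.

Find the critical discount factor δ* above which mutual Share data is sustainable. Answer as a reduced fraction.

Lab 1: cooperation gives 17 each period; deviation gives 29 once then 11 forever.
  17/(1−δ) ≥ 29 + 11δ/(1−δ) ⇒ δ ≥ 12/18 = 2/3.
Dynex: cooperation gives 20 each period; deviation gives 31 once then 5 forever.
  δ ≥ 11/26.
Both must hold, so the binding constraint is Lab 1's: δ ≥ 2/3.

2/3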